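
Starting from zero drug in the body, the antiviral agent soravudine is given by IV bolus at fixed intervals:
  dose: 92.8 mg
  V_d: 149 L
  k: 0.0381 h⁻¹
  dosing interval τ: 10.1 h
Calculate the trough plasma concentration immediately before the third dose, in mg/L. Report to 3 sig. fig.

C₀ per dose = Dose / Vd = 92.8 / 149 = 0.6228 mg/L
Fraction remaining after one interval: r = e^(−kτ) = e^(−0.03810 × 10.1) = 0.6806
Before dose 3, 2 doses have been given (aged 1τ, 2τ).
C_trough = C₀ × (r + r²) = 0.6228 × (0.6806 + 0.4632) = 0.7124 mg/L

0.712 mg/L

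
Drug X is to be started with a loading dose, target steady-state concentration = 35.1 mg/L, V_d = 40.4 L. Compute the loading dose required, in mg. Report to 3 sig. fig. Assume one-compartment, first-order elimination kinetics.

LD = Css × Vd = 35.1 × 40.4 = 1418 mg

1420 mg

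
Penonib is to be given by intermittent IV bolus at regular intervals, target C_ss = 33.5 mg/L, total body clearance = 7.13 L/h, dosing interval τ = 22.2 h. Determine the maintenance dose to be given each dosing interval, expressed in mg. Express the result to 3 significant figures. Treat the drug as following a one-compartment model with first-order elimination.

5300 mg

At steady state, Dose/τ = Css × CL.
Dose = Css × CL × τ = 33.5 × 7.130 × 22.2 = 5303 mg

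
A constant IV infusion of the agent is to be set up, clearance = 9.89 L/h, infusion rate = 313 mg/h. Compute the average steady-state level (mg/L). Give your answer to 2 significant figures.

32 mg/L

At steady state Css = R₀ / CL = 313 / 9.890 = 31.65 mg/L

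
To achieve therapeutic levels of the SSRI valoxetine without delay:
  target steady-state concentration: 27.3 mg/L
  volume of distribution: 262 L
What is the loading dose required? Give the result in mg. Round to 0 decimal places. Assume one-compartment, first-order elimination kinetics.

7153 mg

LD = Css × Vd = 27.3 × 262 = 7153 mg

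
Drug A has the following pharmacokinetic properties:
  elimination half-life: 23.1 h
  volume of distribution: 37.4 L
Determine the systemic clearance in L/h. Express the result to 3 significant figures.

k = ln2 / t½ = 0.693147 / 23.1 = 0.03001 h⁻¹
CL = k × Vd = 0.03001 × 37.4 = 1.122 L/h

1.12 L/h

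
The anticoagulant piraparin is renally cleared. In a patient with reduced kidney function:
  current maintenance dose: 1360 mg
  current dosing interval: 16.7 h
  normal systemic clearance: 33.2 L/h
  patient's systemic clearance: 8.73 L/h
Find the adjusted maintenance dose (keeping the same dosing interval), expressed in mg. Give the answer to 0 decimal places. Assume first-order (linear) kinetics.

358 mg

To keep the same average steady-state level, dosing rate must scale with clearance.
CL ratio = 8.73 / 33.2 = 0.2630
New dose (same interval) = 1360 × 0.2630 = 357.7 mg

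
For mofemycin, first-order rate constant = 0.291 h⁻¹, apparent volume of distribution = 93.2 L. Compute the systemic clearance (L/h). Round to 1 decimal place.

27.1 L/h

CL = k × Vd = 0.291 × 93.2 = 27.12 L/h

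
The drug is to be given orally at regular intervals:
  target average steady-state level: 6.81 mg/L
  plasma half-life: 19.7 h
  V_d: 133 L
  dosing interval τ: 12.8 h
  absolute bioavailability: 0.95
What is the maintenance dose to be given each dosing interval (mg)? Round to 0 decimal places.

k = ln2 / t½ = 0.693147 / 19.7 = 0.03519 h⁻¹
CL = k × Vd = 0.03519 × 133 = 4.680 L/h
At steady state, F × (Dose/τ) = Css × CL.
Dose = Css × CL × τ / F = 6.81 × 4.680 × 12.8 / 0.95 = 429.4 mg

429 mg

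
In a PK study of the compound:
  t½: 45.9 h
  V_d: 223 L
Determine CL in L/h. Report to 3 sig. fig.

k = ln2 / t½ = 0.693147 / 45.9 = 0.01510 h⁻¹
CL = k × Vd = 0.01510 × 223 = 3.367 L/h

3.37 L/h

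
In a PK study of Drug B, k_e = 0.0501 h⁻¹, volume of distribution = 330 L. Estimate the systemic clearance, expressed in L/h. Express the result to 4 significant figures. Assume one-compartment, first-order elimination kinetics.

CL = k × Vd = 0.0501 × 330 = 16.53 L/h

16.53 L/h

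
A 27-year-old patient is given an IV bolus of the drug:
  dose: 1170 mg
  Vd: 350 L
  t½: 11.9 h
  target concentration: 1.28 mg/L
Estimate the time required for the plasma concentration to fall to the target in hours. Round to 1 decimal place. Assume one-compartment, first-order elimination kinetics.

16.5 h

C₀ = Dose / Vd = 1170 / 350 = 3.343 mg/L
k = ln2 / t½ = 0.693147 / 11.9 = 0.05825 h⁻¹
t = ln(C₀ / C) / k = ln(3.343 / 1.28) / 0.05825
  = ln(2.612) / 0.05825 = 0.9601 / 0.05825 = 16.48 h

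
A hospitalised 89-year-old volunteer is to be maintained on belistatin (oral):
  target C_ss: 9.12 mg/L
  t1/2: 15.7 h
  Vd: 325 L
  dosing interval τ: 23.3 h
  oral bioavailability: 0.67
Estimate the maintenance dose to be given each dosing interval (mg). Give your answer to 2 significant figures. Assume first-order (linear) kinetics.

4600 mg

k = ln2 / t½ = 0.693147 / 15.7 = 0.04415 h⁻¹
CL = k × Vd = 0.04415 × 325 = 14.35 L/h
At steady state, F × (Dose/τ) = Css × CL.
Dose = Css × CL × τ / F = 9.12 × 14.35 × 23.3 / 0.67 = 4551 mg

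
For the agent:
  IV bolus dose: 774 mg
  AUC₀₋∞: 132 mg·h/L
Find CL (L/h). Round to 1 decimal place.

CL = Dose / AUC = 774 / 132 = 5.864 L/h

5.9 L/h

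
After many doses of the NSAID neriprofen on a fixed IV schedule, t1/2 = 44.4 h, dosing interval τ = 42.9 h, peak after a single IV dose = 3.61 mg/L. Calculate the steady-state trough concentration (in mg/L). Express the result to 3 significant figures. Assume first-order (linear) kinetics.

k = ln2 / t½ = 0.693147 / 44.4 = 0.01561 h⁻¹
e^(−kτ) = e^(−0.01561 × 42.9) = 0.5119
Accumulation ratio R = 1 / (1 − e^(−kτ)) = 1 / (1 − 0.5119) = 2.049
Steady-state trough = C₀ × R × e^(−kτ) = 3.61 × 2.049 × 0.5119 = 3.786 mg/L

3.79 mg/L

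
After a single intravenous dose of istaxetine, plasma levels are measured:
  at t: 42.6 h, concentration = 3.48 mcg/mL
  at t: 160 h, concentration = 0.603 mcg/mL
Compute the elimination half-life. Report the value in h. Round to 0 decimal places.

k = ln(C₁/C₂) / (t₂ − t₁) = ln(3.48/0.603) / (160 − 42.6)
  = 1.753 / 117.4 = 0.01493 h⁻¹
t½ = ln2 / k = 0.693147 / 0.01493 = 46.43 h

46 h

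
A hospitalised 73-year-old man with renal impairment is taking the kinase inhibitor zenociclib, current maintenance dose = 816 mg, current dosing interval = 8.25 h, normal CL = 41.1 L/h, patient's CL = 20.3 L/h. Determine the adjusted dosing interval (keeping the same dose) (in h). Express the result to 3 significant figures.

To keep the same average steady-state level, dosing rate must scale with clearance.
CL ratio = 20.3 / 41.1 = 0.4939
New interval (same dose) = 8.25 / 0.4939 = 16.70 h

16.7 h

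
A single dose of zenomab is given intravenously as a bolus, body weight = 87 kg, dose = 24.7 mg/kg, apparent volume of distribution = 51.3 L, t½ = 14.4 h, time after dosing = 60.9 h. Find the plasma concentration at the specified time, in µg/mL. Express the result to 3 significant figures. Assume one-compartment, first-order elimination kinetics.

Total dose = 24.7 × 87 = 2149 mg
C₀ = Dose / Vd = 2149 / 51.3 = 41.89 mg/L
k = ln2 / t½ = 0.693147 / 14.4 = 0.04814 h⁻¹
C = C₀ · e^(−k·t) = 41.89 × e^(−0.04814 × 60.9)
  = 41.89 × 0.05330 = 2.233 mg/L
(2.233 mg/L = 2.233 µg/mL)

2.23 µg/mL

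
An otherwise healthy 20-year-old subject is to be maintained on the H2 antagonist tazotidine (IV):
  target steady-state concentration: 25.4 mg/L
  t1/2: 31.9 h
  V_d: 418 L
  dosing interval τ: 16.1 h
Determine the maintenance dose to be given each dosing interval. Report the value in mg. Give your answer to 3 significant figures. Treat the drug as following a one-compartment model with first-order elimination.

k = ln2 / t½ = 0.693147 / 31.9 = 0.02173 h⁻¹
CL = k × Vd = 0.02173 × 418 = 9.083 L/h
At steady state, Dose/τ = Css × CL.
Dose = Css × CL × τ = 25.4 × 9.083 × 16.1 = 3714 mg

3710 mg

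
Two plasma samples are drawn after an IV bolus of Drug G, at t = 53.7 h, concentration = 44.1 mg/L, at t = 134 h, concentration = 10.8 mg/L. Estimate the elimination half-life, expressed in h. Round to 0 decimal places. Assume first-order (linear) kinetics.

40 h

k = ln(C₁/C₂) / (t₂ − t₁) = ln(44.1/10.8) / (134 − 53.7)
  = 1.407 / 80.30 = 0.01752 h⁻¹
t½ = ln2 / k = 0.693147 / 0.01752 = 39.56 h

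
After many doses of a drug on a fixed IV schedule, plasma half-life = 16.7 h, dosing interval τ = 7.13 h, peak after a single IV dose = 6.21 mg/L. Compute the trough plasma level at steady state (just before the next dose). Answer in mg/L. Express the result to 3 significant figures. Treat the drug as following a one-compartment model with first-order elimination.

18.0 mg/L

k = ln2 / t½ = 0.693147 / 16.7 = 0.04151 h⁻¹
e^(−kτ) = e^(−0.04151 × 7.13) = 0.7438
Accumulation ratio R = 1 / (1 − e^(−kτ)) = 1 / (1 − 0.7438) = 3.903
Steady-state trough = C₀ × R × e^(−kτ) = 6.21 × 3.903 × 0.7438 = 18.03 mg/L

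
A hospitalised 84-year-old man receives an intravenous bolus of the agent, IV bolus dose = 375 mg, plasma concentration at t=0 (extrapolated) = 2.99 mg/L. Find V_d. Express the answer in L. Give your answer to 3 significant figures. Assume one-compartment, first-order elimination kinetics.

125 L

Vd = Dose / C₀ = 375.0 / 2.99 = 125.4 L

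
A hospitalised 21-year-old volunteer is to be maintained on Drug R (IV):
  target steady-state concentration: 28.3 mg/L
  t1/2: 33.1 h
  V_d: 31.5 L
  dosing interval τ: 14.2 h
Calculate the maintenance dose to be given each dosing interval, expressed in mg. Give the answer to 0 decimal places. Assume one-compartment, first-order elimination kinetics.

265 mg

k = ln2 / t½ = 0.693147 / 33.1 = 0.02094 h⁻¹
CL = k × Vd = 0.02094 × 31.5 = 0.6596 L/h
At steady state, Dose/τ = Css × CL.
Dose = Css × CL × τ = 28.3 × 0.6596 × 14.2 = 265.1 mg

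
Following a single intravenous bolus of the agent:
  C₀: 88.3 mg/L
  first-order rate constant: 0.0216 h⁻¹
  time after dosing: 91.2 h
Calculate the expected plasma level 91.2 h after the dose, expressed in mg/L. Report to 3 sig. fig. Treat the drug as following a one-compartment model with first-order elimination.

12.3 mg/L

C = C₀ · e^(−k·t) = 88.30 × e^(−0.02160 × 91.2)
  = 88.30 × 0.1395 = 12.32 mg/L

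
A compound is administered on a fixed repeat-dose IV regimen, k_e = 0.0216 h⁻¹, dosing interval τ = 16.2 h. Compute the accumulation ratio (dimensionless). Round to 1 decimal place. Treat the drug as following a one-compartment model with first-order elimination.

e^(−kτ) = e^(−0.02160 × 16.2) = 0.7047
Accumulation ratio R = 1 / (1 − e^(−kτ)) = 1 / (1 − 0.7047) = 3.386

3.4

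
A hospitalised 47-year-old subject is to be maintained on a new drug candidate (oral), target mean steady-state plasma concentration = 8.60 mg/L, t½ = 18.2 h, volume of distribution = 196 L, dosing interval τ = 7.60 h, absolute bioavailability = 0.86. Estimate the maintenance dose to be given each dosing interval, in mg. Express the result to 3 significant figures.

k = ln2 / t½ = 0.693147 / 18.2 = 0.03809 h⁻¹
CL = k × Vd = 0.03809 × 196 = 7.466 L/h
At steady state, F × (Dose/τ) = Css × CL.
Dose = Css × CL × τ / F = 8.60 × 7.466 × 7.60 / 0.86 = 567.4 mg

567 mg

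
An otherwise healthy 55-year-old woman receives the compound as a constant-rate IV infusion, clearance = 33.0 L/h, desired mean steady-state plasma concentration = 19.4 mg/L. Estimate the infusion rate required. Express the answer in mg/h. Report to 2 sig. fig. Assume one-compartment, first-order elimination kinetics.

640 mg/h

At steady state, infusion rate R₀ = Css × CL = 19.4 × 33.00 = 640.2 mg/h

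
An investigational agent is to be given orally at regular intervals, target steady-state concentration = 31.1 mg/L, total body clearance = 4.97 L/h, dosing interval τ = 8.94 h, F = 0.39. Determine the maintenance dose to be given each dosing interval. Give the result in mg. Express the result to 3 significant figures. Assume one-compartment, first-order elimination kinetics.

3540 mg

At steady state, F × (Dose/τ) = Css × CL.
Dose = Css × CL × τ / F = 31.1 × 4.970 × 8.94 / 0.39 = 3543 mg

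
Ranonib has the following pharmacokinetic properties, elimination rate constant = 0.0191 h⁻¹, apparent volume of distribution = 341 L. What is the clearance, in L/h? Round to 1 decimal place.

CL = k × Vd = 0.0191 × 341 = 6.513 L/h

6.5 L/h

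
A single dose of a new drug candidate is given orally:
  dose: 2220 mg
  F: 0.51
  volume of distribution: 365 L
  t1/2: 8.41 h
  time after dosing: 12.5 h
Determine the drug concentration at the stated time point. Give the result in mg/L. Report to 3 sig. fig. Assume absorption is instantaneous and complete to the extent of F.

1.11 mg/L

Amount reaching circulation = F × Dose = 0.51 × 2220 = 1132 mg
C₀ = F·Dose / Vd = 1132 / 365 = 3.101 mg/L
k = ln2 / t½ = 0.693147 / 8.41 = 0.08242 h⁻¹
C = C₀ · e^(−k·t) = 3.101 × e^(−0.08242 × 12.5)
  = 3.101 × 0.3569 = 1.107 mg/L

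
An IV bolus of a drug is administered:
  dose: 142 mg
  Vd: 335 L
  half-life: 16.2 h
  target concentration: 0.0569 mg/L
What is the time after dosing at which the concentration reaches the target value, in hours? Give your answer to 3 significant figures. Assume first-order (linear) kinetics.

46.9 h

C₀ = Dose / Vd = 142.0 / 335 = 0.4239 mg/L
k = ln2 / t½ = 0.693147 / 16.2 = 0.04279 h⁻¹
t = ln(C₀ / C) / k = ln(0.4239 / 0.0569) / 0.04279
  = ln(7.450) / 0.04279 = 2.008 / 0.04279 = 46.93 h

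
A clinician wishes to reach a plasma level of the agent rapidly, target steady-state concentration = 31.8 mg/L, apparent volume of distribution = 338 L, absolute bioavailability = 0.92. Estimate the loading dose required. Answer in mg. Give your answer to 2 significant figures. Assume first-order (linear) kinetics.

12000 mg

LD = Css × Vd / F = 31.8 × 338 / 0.92 = 11680 mg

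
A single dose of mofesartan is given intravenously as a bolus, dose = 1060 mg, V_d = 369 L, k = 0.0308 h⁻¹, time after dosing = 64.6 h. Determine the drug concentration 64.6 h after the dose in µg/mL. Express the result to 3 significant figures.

C₀ = Dose / Vd = 1060 / 369 = 2.873 mg/L
C = C₀ · e^(−k·t) = 2.873 × e^(−0.03080 × 64.6)
  = 2.873 × 0.1367 = 0.3927 mg/L
(0.3927 mg/L = 0.3927 µg/mL)

0.393 µg/mL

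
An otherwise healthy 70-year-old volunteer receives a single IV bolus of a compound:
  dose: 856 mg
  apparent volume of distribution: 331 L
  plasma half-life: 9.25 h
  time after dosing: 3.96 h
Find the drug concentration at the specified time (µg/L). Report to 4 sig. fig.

1922 µg/L

C₀ = Dose / Vd = 856.0 / 331 = 2.586 mg/L
k = ln2 / t½ = 0.693147 / 9.25 = 0.07493 h⁻¹
C = C₀ · e^(−k·t) = 2.586 × e^(−0.07493 × 3.96)
  = 2.586 × 0.7433 = 1.922 mg/L
Convert: 1.922 mg/L × 1000 = 1922 µg/L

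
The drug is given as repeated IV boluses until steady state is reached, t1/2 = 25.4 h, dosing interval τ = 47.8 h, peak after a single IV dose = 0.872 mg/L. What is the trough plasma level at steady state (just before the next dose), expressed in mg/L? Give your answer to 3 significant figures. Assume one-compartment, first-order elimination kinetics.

0.325 mg/L

k = ln2 / t½ = 0.693147 / 25.4 = 0.02729 h⁻¹
e^(−kτ) = e^(−0.02729 × 47.8) = 0.2713
Accumulation ratio R = 1 / (1 − e^(−kτ)) = 1 / (1 − 0.2713) = 1.372
Steady-state trough = C₀ × R × e^(−kτ) = 0.872 × 1.372 × 0.2713 = 0.3246 mg/L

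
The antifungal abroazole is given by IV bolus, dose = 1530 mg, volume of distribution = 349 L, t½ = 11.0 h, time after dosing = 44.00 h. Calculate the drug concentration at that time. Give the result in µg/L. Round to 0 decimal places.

274 µg/L

C₀ = Dose / Vd = 1530 / 349 = 4.384 mg/L
k = ln2 / t½ = 0.693147 / 11.0 = 0.06301 h⁻¹
t / t½ = 44.00 / 11.0 = 4 half-lives
C = C₀ × (1/2)^4 = 4.384 × 0.06250 = 0.2740 mg/L
Convert: 0.2740 mg/L × 1000 = 274.0 µg/L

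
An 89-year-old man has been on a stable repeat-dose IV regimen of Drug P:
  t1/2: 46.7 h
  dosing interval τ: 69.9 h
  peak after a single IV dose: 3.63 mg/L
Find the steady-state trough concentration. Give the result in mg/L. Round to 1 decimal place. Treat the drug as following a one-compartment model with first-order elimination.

2.0 mg/L

k = ln2 / t½ = 0.693147 / 46.7 = 0.01484 h⁻¹
e^(−kτ) = e^(−0.01484 × 69.9) = 0.3544
Accumulation ratio R = 1 / (1 − e^(−kτ)) = 1 / (1 − 0.3544) = 1.549
Steady-state trough = C₀ × R × e^(−kτ) = 3.63 × 1.549 × 0.3544 = 1.993 mg/L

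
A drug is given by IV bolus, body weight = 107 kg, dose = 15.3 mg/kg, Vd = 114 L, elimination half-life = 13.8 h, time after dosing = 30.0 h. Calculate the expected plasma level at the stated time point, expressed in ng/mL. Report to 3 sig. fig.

Total dose = 15.3 × 107 = 1637 mg
C₀ = Dose / Vd = 1637 / 114 = 14.36 mg/L
k = ln2 / t½ = 0.693147 / 13.8 = 0.05023 h⁻¹
C = C₀ · e^(−k·t) = 14.36 × e^(−0.05023 × 30.0)
  = 14.36 × 0.2216 = 3.182 mg/L
Convert: 3.182 mg/L × 1000 = 3182 ng/mL

3180 ng/mL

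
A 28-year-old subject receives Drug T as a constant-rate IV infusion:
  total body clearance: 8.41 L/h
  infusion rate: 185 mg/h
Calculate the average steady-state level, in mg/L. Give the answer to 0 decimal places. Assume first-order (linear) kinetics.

At steady state Css = R₀ / CL = 185 / 8.410 = 22.00 mg/L

22 mg/L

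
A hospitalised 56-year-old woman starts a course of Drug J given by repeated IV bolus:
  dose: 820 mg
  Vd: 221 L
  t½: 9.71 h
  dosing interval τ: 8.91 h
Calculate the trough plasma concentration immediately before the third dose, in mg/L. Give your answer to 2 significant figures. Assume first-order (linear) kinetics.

3.0 mg/L

C₀ per dose = Dose / Vd = 820 / 221 = 3.710 mg/L
k = ln2 / t½ = 0.693147 / 9.71 = 0.07138 h⁻¹
Fraction remaining after one interval: r = e^(−kτ) = e^(−0.07138 × 8.91) = 0.5294
Before dose 3, 2 doses have been given (aged 1τ, 2τ).
C_trough = C₀ × (r + r²) = 3.710 × (0.5294 + 0.2803) = 3.004 mg/L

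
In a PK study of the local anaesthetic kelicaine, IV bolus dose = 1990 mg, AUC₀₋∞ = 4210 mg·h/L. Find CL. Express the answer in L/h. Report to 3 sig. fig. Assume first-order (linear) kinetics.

0.473 L/h

CL = Dose / AUC = 1990 / 4210 = 0.4727 L/h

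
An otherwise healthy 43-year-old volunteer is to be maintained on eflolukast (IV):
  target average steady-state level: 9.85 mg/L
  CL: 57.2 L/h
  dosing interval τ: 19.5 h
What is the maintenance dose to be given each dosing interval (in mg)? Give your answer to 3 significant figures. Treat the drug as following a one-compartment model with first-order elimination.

At steady state, Dose/τ = Css × CL.
Dose = Css × CL × τ = 9.85 × 57.20 × 19.5 = 10990 mg

11000 mg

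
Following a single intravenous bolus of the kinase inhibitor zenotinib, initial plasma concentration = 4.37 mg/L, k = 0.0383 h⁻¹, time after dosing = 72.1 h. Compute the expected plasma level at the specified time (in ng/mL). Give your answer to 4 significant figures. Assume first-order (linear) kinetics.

C = C₀ · e^(−k·t) = 4.370 × e^(−0.03830 × 72.1)
  = 4.370 × 0.06320 = 0.2762 mg/L
Convert: 0.2762 mg/L × 1000 = 276.2 ng/mL

276.2 ng/mL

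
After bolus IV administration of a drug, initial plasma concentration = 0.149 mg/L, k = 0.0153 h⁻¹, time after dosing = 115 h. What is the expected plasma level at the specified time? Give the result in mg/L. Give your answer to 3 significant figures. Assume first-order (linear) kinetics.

0.0256 mg/L

C = C₀ · e^(−k·t) = 0.1490 × e^(−0.01530 × 115)
  = 0.1490 × 0.1721 = 0.02564 mg/L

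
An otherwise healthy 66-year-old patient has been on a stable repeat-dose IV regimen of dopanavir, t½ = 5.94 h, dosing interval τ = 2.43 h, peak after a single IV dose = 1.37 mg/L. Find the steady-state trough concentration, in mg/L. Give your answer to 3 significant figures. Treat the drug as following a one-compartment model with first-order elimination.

4.18 mg/L

k = ln2 / t½ = 0.693147 / 5.94 = 0.1167 h⁻¹
e^(−kτ) = e^(−0.1167 × 2.43) = 0.7531
Accumulation ratio R = 1 / (1 − e^(−kτ)) = 1 / (1 − 0.7531) = 4.050
Steady-state trough = C₀ × R × e^(−kτ) = 1.37 × 4.050 × 0.7531 = 4.179 mg/L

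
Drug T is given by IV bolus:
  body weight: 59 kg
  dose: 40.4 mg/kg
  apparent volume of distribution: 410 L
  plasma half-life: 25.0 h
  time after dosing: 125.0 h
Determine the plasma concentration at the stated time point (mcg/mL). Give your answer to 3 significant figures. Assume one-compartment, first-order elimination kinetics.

0.182 mcg/mL

Total dose = 40.4 × 59 = 2384 mg
C₀ = Dose / Vd = 2384 / 410 = 5.815 mg/L
k = ln2 / t½ = 0.693147 / 25.0 = 0.02773 h⁻¹
t / t½ = 125.0 / 25.0 = 5 half-lives
C = C₀ × (1/2)^5 = 5.815 × 0.03125 = 0.1817 mg/L
(0.1817 mg/L = 0.1817 mcg/mL)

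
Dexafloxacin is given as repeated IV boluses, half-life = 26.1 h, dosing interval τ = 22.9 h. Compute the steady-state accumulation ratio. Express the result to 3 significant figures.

k = ln2 / t½ = 0.693147 / 26.1 = 0.02656 h⁻¹
e^(−kτ) = e^(−0.02656 × 22.9) = 0.5443
Accumulation ratio R = 1 / (1 − e^(−kτ)) = 1 / (1 − 0.5443) = 2.194

2.19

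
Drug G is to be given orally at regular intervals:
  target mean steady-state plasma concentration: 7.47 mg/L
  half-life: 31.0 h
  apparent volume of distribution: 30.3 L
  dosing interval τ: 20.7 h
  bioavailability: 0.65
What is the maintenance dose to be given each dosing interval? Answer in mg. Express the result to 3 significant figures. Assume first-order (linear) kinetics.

161 mg

k = ln2 / t½ = 0.693147 / 31.0 = 0.02236 h⁻¹
CL = k × Vd = 0.02236 × 30.3 = 0.6775 L/h
At steady state, F × (Dose/τ) = Css × CL.
Dose = Css × CL × τ / F = 7.47 × 0.6775 × 20.7 / 0.65 = 161.2 mg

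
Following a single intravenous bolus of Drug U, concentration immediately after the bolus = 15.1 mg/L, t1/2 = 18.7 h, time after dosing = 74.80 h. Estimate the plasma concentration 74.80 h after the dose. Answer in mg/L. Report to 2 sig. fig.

0.94 mg/L

k = ln2 / t½ = 0.693147 / 18.7 = 0.03707 h⁻¹
t / t½ = 74.80 / 18.7 = 4 half-lives
C = C₀ × (1/2)^4 = 15.10 × 0.06250 = 0.9438 mg/L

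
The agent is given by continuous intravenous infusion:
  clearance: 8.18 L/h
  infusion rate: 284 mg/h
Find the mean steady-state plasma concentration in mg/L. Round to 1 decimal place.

At steady state Css = R₀ / CL = 284 / 8.180 = 34.72 mg/L

34.7 mg/L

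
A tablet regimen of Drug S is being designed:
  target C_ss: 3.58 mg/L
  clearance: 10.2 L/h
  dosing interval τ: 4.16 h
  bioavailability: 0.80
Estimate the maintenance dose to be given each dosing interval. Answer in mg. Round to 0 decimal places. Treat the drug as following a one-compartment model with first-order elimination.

At steady state, F × (Dose/τ) = Css × CL.
Dose = Css × CL × τ / F = 3.58 × 10.20 × 4.16 / 0.80 = 189.9 mg

190 mg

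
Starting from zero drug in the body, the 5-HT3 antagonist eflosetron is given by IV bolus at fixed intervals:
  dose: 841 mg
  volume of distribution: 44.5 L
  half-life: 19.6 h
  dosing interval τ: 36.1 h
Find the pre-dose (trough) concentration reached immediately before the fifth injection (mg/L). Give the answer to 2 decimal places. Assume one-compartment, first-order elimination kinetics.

C₀ per dose = Dose / Vd = 841 / 44.5 = 18.90 mg/L
k = ln2 / t½ = 0.693147 / 19.6 = 0.03536 h⁻¹
Fraction remaining after one interval: r = e^(−kτ) = e^(−0.03536 × 36.1) = 0.2790
Before dose 5, 4 doses have been given (aged 1τ, 2τ, 3τ, 4τ).
C_trough = C₀ × (r + r² + … + r^4) = C₀ × r(1−r^4)/(1−r)
        = 18.90 × 0.2790 × (1 − 0.006059) / (1 − 0.2790) = 7.269 mg/L

7.27 mg/L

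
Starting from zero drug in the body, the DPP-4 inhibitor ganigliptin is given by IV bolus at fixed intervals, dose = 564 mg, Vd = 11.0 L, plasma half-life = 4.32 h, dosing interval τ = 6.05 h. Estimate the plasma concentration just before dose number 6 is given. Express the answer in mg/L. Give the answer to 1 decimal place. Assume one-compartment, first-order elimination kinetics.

C₀ per dose = Dose / Vd = 564 / 11.0 = 51.27 mg/L
k = ln2 / t½ = 0.693147 / 4.32 = 0.1605 h⁻¹
Fraction remaining after one interval: r = e^(−kτ) = e^(−0.1605 × 6.05) = 0.3787
Before dose 6, 5 doses have been given (aged 1τ, 2τ, 3τ, 4τ, 5τ).
C_trough = C₀ × (r + r² + … + r^5) = C₀ × r(1−r^5)/(1−r)
        = 51.27 × 0.3787 × (1 − 0.007789) / (1 − 0.3787) = 31.01 mg/L

31.0 mg/L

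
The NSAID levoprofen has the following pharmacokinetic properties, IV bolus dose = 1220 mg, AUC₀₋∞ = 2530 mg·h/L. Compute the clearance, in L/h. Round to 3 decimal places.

CL = Dose / AUC = 1220 / 2530 = 0.4822 L/h

0.482 L/h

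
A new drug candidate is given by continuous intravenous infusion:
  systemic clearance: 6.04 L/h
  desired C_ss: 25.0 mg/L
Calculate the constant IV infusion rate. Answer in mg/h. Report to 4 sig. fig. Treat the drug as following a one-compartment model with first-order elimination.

151.0 mg/h

At steady state, infusion rate R₀ = Css × CL = 25.0 × 6.040 = 151.0 mg/h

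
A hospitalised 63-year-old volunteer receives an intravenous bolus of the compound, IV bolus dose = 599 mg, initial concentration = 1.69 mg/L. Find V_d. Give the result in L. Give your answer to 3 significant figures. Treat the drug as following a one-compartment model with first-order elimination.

Vd = Dose / C₀ = 599.0 / 1.69 = 354.4 L

354 L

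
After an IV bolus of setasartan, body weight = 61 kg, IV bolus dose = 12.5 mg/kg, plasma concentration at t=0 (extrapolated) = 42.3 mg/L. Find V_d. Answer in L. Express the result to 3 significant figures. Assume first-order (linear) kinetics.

18.0 L

Dose = 12.5 × 61 = 762.5 mg
Vd = Dose / C₀ = 762.5 / 42.3 = 18.03 L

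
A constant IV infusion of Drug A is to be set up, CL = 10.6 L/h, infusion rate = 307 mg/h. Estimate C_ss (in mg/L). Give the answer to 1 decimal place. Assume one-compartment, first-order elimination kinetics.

At steady state Css = R₀ / CL = 307 / 10.60 = 28.96 mg/L

29.0 mg/L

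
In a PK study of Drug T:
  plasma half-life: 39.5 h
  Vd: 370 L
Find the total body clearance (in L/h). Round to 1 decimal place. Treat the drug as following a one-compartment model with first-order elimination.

k = ln2 / t½ = 0.693147 / 39.5 = 0.01755 h⁻¹
CL = k × Vd = 0.01755 × 370 = 6.494 L/h

6.5 L/h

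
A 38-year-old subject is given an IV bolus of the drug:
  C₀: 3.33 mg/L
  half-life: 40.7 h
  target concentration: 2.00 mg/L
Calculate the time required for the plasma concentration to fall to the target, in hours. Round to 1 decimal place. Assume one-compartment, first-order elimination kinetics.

29.9 h

k = ln2 / t½ = 0.693147 / 40.7 = 0.01703 h⁻¹
t = ln(C₀ / C) / k = ln(3.330 / 2.00) / 0.01703
  = ln(1.665) / 0.01703 = 0.5098 / 0.01703 = 29.94 h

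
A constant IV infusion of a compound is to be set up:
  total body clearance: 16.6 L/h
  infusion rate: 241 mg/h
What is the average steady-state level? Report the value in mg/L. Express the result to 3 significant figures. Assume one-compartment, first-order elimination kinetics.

At steady state Css = R₀ / CL = 241 / 16.60 = 14.52 mg/L

14.5 mg/L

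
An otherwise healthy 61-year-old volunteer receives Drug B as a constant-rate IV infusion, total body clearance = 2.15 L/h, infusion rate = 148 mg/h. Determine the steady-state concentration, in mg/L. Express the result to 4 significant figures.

At steady state Css = R₀ / CL = 148 / 2.150 = 68.84 mg/L

68.84 mg/L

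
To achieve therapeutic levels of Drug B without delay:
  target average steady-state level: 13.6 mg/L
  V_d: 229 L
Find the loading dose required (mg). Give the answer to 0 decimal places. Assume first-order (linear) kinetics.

3114 mg

LD = Css × Vd = 13.6 × 229 = 3114 mg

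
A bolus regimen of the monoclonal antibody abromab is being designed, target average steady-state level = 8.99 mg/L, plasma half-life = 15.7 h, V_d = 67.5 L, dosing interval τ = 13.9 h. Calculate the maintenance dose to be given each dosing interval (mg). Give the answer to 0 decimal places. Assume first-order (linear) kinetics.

372 mg

k = ln2 / t½ = 0.693147 / 15.7 = 0.04415 h⁻¹
CL = k × Vd = 0.04415 × 67.5 = 2.980 L/h
At steady state, Dose/τ = Css × CL.
Dose = Css × CL × τ = 8.99 × 2.980 × 13.9 = 372.4 mg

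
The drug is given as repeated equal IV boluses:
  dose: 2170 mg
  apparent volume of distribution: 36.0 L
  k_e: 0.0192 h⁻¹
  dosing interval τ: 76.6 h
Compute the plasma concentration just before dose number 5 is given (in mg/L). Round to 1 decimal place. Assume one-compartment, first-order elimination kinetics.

17.9 mg/L

C₀ per dose = Dose / Vd = 2170 / 36.0 = 60.28 mg/L
Fraction remaining after one interval: r = e^(−kτ) = e^(−0.01920 × 76.6) = 0.2298
Before dose 5, 4 doses have been given (aged 1τ, 2τ, 3τ, 4τ).
C_trough = C₀ × (r + r² + … + r^4) = C₀ × r(1−r^4)/(1−r)
        = 60.28 × 0.2298 × (1 − 0.002789) / (1 − 0.2298) = 17.94 mg/L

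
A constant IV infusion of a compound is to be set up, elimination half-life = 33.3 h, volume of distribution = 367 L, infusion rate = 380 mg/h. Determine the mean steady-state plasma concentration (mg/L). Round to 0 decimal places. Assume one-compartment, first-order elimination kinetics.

k = ln2 / t½ = 0.693147 / 33.3 = 0.02082 h⁻¹
CL = k × Vd = 0.02082 × 367 = 7.641 L/h
At steady state Css = R₀ / CL = 380 / 7.641 = 49.73 mg/L

50 mg/L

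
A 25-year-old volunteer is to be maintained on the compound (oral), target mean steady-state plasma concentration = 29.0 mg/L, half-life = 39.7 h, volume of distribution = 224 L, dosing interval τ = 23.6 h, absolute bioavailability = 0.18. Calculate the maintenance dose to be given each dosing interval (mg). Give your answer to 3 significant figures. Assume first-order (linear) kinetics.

14900 mg

k = ln2 / t½ = 0.693147 / 39.7 = 0.01746 h⁻¹
CL = k × Vd = 0.01746 × 224 = 3.911 L/h
At steady state, F × (Dose/τ) = Css × CL.
Dose = Css × CL × τ / F = 29.0 × 3.911 × 23.6 / 0.18 = 14870 mg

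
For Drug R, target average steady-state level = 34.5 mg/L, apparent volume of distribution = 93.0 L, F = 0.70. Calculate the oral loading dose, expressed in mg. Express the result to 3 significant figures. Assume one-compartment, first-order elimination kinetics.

LD = Css × Vd / F = 34.5 × 93.0 / 0.70 = 4584 mg

4580 mg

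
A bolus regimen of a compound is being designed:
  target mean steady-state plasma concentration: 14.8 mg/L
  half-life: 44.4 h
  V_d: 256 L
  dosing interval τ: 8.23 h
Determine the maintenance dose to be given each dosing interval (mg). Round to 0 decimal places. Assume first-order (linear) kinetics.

487 mg

k = ln2 / t½ = 0.693147 / 44.4 = 0.01561 h⁻¹
CL = k × Vd = 0.01561 × 256 = 3.996 L/h
At steady state, Dose/τ = Css × CL.
Dose = Css × CL × τ = 14.8 × 3.996 × 8.23 = 486.7 mg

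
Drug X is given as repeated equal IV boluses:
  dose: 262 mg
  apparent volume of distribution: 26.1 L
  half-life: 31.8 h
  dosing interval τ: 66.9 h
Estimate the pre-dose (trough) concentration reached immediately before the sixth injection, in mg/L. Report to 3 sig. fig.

C₀ per dose = Dose / Vd = 262 / 26.1 = 10.04 mg/L
k = ln2 / t½ = 0.693147 / 31.8 = 0.02180 h⁻¹
Fraction remaining after one interval: r = e^(−kτ) = e^(−0.02180 × 66.9) = 0.2326
Before dose 6, 5 doses have been given (aged 1τ, 2τ, 3τ, 4τ, 5τ).
C_trough = C₀ × (r + r² + … + r^5) = C₀ × r(1−r^5)/(1−r)
        = 10.04 × 0.2326 × (1 − 0.0006808) / (1 − 0.2326) = 3.041 mg/L

3.04 mg/L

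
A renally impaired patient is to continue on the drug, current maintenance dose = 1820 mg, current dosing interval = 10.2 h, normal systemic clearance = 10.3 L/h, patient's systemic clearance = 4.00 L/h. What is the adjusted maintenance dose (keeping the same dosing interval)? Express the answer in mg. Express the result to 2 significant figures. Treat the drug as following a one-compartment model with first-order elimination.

To keep the same average steady-state level, dosing rate must scale with clearance.
CL ratio = 4.00 / 10.3 = 0.3883
New dose (same interval) = 1820 × 0.3883 = 706.7 mg

710 mg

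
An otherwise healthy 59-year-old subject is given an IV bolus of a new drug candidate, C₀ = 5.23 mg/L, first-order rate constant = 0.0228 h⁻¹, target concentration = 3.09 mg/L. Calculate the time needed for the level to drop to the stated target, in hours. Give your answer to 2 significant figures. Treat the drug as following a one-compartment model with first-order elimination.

23 h

t = ln(C₀ / C) / k = ln(5.230 / 3.09) / 0.02280
  = ln(1.693) / 0.02280 = 0.5265 / 0.02280 = 23.09 h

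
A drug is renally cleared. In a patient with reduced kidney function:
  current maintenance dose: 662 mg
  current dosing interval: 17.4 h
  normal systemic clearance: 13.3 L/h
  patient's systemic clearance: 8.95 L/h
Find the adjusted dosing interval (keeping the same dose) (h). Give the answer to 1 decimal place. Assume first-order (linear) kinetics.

To keep the same average steady-state level, dosing rate must scale with clearance.
CL ratio = 8.95 / 13.3 = 0.6729
New interval (same dose) = 17.4 / 0.6729 = 25.86 h

25.9 h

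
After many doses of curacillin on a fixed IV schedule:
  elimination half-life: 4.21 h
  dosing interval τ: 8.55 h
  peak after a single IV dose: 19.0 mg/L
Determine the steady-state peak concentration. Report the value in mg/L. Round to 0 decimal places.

k = ln2 / t½ = 0.693147 / 4.21 = 0.1646 h⁻¹
e^(−kτ) = e^(−0.1646 × 8.55) = 0.2448
Accumulation ratio R = 1 / (1 − e^(−kτ)) = 1 / (1 − 0.2448) = 1.324
Steady-state peak = C₀ × R = 19.0 × 1.324 = 25.16 mg/L

25 mg/L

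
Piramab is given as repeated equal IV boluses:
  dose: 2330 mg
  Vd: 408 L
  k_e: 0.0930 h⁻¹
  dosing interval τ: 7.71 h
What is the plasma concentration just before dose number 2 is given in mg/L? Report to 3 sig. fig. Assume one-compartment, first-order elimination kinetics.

2.79 mg/L

C₀ per dose = Dose / Vd = 2330 / 408 = 5.711 mg/L
Fraction remaining after one interval: r = e^(−kτ) = e^(−0.09300 × 7.71) = 0.4882
Before dose 2, 1 dose has been given (aged 1τ).
C_trough = C₀ × r = 5.711 × 0.4882 = 2.788 mg/L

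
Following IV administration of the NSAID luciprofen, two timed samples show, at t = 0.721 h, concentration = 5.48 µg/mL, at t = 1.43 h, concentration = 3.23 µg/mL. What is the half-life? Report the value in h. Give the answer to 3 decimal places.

0.930 h

k = ln(C₁/C₂) / (t₂ − t₁) = ln(5.48/3.23) / (1.43 − 0.721)
  = 0.5286 / 0.7090 = 0.7456 h⁻¹
t½ = ln2 / k = 0.693147 / 0.7456 = 0.9296 h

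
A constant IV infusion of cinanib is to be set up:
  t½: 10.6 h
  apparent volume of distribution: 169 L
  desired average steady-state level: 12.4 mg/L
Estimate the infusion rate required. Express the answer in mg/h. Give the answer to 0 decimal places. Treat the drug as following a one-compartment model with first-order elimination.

k = ln2 / t½ = 0.693147 / 10.6 = 0.06539 h⁻¹
CL = k × Vd = 0.06539 × 169 = 11.05 L/h
At steady state, infusion rate R₀ = Css × CL = 12.4 × 11.05 = 137.0 mg/h

137 mg/h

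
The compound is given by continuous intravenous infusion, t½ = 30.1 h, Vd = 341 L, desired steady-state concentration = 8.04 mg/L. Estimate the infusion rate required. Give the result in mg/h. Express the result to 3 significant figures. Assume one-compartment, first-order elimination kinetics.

k = ln2 / t½ = 0.693147 / 30.1 = 0.02303 h⁻¹
CL = k × Vd = 0.02303 × 341 = 7.853 L/h
At steady state, infusion rate R₀ = Css × CL = 8.04 × 7.853 = 63.14 mg/h

63.1 mg/h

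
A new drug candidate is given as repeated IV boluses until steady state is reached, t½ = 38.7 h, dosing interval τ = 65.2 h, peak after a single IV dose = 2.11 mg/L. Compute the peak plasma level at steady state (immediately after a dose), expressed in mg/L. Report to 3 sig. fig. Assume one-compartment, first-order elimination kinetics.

3.06 mg/L

k = ln2 / t½ = 0.693147 / 38.7 = 0.01791 h⁻¹
e^(−kτ) = e^(−0.01791 × 65.2) = 0.3111
Accumulation ratio R = 1 / (1 − e^(−kτ)) = 1 / (1 − 0.3111) = 1.452
Steady-state peak = C₀ × R = 2.11 × 1.452 = 3.064 mg/L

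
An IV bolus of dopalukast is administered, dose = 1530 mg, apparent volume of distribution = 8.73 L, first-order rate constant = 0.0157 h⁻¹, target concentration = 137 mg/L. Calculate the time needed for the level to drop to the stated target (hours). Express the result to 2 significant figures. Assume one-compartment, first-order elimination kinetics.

C₀ = Dose / Vd = 1530 / 8.73 = 175.3 mg/L
t = ln(C₀ / C) / k = ln(175.3 / 137) / 0.01570
  = ln(1.280) / 0.01570 = 0.2469 / 0.01570 = 15.73 h

16 h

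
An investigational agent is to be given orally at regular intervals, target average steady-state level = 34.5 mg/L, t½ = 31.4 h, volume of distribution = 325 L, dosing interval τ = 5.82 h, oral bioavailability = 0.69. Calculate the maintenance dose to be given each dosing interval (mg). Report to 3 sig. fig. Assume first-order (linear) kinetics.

k = ln2 / t½ = 0.693147 / 31.4 = 0.02207 h⁻¹
CL = k × Vd = 0.02207 × 325 = 7.173 L/h
At steady state, F × (Dose/τ) = Css × CL.
Dose = Css × CL × τ / F = 34.5 × 7.173 × 5.82 / 0.69 = 2087 mg

2090 mg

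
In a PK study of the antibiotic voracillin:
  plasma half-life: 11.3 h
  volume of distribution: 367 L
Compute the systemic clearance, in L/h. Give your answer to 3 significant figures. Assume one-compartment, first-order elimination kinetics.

k = ln2 / t½ = 0.693147 / 11.3 = 0.06134 h⁻¹
CL = k × Vd = 0.06134 × 367 = 22.51 L/h

22.5 L/h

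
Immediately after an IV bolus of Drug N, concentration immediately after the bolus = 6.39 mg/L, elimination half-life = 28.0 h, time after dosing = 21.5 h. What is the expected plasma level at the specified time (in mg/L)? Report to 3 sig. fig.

k = ln2 / t½ = 0.693147 / 28.0 = 0.02476 h⁻¹
C = C₀ · e^(−k·t) = 6.390 × e^(−0.02476 × 21.5)
  = 6.390 × 0.5872 = 3.752 mg/L

3.75 mg/L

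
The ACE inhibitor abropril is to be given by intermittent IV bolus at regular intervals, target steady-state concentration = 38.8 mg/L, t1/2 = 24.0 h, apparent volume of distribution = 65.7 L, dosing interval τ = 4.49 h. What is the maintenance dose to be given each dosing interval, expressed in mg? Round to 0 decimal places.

k = ln2 / t½ = 0.693147 / 24.0 = 0.02888 h⁻¹
CL = k × Vd = 0.02888 × 65.7 = 1.897 L/h
At steady state, Dose/τ = Css × CL.
Dose = Css × CL × τ = 38.8 × 1.897 × 4.49 = 330.5 mg

331 mg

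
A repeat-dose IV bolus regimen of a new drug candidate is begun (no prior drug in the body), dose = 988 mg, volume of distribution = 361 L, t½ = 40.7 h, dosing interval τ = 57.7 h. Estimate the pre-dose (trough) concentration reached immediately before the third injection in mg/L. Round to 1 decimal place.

C₀ per dose = Dose / Vd = 988 / 361 = 2.737 mg/L
k = ln2 / t½ = 0.693147 / 40.7 = 0.01703 h⁻¹
Fraction remaining after one interval: r = e^(−kτ) = e^(−0.01703 × 57.7) = 0.3743
Before dose 3, 2 doses have been given (aged 1τ, 2τ).
C_trough = C₀ × (r + r²) = 2.737 × (0.3743 + 0.1401) = 1.408 mg/L

1.4 mg/L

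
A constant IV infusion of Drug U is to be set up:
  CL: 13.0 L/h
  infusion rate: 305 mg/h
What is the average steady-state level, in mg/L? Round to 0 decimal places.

At steady state Css = R₀ / CL = 305 / 13.00 = 23.46 mg/L

23 mg/L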